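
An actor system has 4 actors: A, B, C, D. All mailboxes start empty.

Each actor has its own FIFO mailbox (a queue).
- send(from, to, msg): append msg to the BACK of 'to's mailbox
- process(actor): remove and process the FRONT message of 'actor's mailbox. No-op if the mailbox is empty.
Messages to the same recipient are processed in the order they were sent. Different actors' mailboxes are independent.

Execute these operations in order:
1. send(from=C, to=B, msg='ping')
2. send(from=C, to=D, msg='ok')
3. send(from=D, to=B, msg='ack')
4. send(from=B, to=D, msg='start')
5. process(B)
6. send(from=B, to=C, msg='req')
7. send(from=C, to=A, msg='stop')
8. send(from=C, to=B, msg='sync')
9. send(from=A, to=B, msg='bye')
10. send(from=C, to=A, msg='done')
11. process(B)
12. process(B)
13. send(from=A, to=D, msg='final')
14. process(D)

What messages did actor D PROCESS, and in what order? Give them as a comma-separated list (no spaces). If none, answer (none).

Answer: ok

Derivation:
After 1 (send(from=C, to=B, msg='ping')): A:[] B:[ping] C:[] D:[]
After 2 (send(from=C, to=D, msg='ok')): A:[] B:[ping] C:[] D:[ok]
After 3 (send(from=D, to=B, msg='ack')): A:[] B:[ping,ack] C:[] D:[ok]
After 4 (send(from=B, to=D, msg='start')): A:[] B:[ping,ack] C:[] D:[ok,start]
After 5 (process(B)): A:[] B:[ack] C:[] D:[ok,start]
After 6 (send(from=B, to=C, msg='req')): A:[] B:[ack] C:[req] D:[ok,start]
After 7 (send(from=C, to=A, msg='stop')): A:[stop] B:[ack] C:[req] D:[ok,start]
After 8 (send(from=C, to=B, msg='sync')): A:[stop] B:[ack,sync] C:[req] D:[ok,start]
After 9 (send(from=A, to=B, msg='bye')): A:[stop] B:[ack,sync,bye] C:[req] D:[ok,start]
After 10 (send(from=C, to=A, msg='done')): A:[stop,done] B:[ack,sync,bye] C:[req] D:[ok,start]
After 11 (process(B)): A:[stop,done] B:[sync,bye] C:[req] D:[ok,start]
After 12 (process(B)): A:[stop,done] B:[bye] C:[req] D:[ok,start]
After 13 (send(from=A, to=D, msg='final')): A:[stop,done] B:[bye] C:[req] D:[ok,start,final]
After 14 (process(D)): A:[stop,done] B:[bye] C:[req] D:[start,final]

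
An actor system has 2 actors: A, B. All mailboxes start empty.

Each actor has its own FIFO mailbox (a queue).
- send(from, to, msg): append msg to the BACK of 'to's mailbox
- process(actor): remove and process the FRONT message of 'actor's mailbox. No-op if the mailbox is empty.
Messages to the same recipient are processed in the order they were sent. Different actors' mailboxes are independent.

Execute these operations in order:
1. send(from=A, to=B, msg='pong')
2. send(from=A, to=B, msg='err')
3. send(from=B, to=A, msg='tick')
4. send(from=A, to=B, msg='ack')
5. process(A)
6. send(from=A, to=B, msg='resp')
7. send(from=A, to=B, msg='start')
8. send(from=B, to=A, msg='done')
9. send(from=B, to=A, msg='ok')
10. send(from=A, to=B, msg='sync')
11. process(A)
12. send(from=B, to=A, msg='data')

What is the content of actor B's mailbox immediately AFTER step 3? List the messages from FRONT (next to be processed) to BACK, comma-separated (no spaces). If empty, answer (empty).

After 1 (send(from=A, to=B, msg='pong')): A:[] B:[pong]
After 2 (send(from=A, to=B, msg='err')): A:[] B:[pong,err]
After 3 (send(from=B, to=A, msg='tick')): A:[tick] B:[pong,err]

pong,err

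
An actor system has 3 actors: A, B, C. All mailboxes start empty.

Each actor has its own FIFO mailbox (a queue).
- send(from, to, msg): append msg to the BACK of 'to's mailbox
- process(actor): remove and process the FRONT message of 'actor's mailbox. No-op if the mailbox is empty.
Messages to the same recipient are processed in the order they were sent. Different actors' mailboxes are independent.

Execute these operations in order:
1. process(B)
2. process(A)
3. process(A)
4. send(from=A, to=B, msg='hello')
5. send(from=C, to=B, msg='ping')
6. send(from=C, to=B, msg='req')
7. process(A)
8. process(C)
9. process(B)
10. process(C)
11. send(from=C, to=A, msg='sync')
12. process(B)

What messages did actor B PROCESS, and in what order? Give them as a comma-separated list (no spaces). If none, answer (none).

After 1 (process(B)): A:[] B:[] C:[]
After 2 (process(A)): A:[] B:[] C:[]
After 3 (process(A)): A:[] B:[] C:[]
After 4 (send(from=A, to=B, msg='hello')): A:[] B:[hello] C:[]
After 5 (send(from=C, to=B, msg='ping')): A:[] B:[hello,ping] C:[]
After 6 (send(from=C, to=B, msg='req')): A:[] B:[hello,ping,req] C:[]
After 7 (process(A)): A:[] B:[hello,ping,req] C:[]
After 8 (process(C)): A:[] B:[hello,ping,req] C:[]
After 9 (process(B)): A:[] B:[ping,req] C:[]
After 10 (process(C)): A:[] B:[ping,req] C:[]
After 11 (send(from=C, to=A, msg='sync')): A:[sync] B:[ping,req] C:[]
After 12 (process(B)): A:[sync] B:[req] C:[]

Answer: hello,ping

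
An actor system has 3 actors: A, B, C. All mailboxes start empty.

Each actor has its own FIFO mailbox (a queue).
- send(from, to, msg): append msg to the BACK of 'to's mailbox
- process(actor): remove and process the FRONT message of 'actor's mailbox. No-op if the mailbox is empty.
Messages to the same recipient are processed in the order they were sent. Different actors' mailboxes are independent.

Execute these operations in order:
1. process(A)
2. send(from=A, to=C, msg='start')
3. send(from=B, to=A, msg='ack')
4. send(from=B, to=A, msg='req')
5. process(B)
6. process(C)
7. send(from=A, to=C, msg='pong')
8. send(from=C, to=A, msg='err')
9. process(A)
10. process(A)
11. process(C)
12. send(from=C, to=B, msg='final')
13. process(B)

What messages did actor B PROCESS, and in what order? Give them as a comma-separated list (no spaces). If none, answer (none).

After 1 (process(A)): A:[] B:[] C:[]
After 2 (send(from=A, to=C, msg='start')): A:[] B:[] C:[start]
After 3 (send(from=B, to=A, msg='ack')): A:[ack] B:[] C:[start]
After 4 (send(from=B, to=A, msg='req')): A:[ack,req] B:[] C:[start]
After 5 (process(B)): A:[ack,req] B:[] C:[start]
After 6 (process(C)): A:[ack,req] B:[] C:[]
After 7 (send(from=A, to=C, msg='pong')): A:[ack,req] B:[] C:[pong]
After 8 (send(from=C, to=A, msg='err')): A:[ack,req,err] B:[] C:[pong]
After 9 (process(A)): A:[req,err] B:[] C:[pong]
After 10 (process(A)): A:[err] B:[] C:[pong]
After 11 (process(C)): A:[err] B:[] C:[]
After 12 (send(from=C, to=B, msg='final')): A:[err] B:[final] C:[]
After 13 (process(B)): A:[err] B:[] C:[]

Answer: final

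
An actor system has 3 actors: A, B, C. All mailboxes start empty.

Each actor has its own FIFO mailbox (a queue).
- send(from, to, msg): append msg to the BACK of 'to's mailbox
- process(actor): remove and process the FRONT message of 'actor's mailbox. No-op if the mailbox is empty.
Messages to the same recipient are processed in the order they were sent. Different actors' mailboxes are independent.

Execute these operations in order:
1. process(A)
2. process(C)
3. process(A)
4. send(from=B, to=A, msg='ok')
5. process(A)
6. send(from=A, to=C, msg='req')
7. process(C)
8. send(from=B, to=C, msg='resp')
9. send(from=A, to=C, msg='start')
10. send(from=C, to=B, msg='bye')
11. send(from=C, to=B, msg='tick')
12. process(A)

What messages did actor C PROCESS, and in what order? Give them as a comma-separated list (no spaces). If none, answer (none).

Answer: req

Derivation:
After 1 (process(A)): A:[] B:[] C:[]
After 2 (process(C)): A:[] B:[] C:[]
After 3 (process(A)): A:[] B:[] C:[]
After 4 (send(from=B, to=A, msg='ok')): A:[ok] B:[] C:[]
After 5 (process(A)): A:[] B:[] C:[]
After 6 (send(from=A, to=C, msg='req')): A:[] B:[] C:[req]
After 7 (process(C)): A:[] B:[] C:[]
After 8 (send(from=B, to=C, msg='resp')): A:[] B:[] C:[resp]
After 9 (send(from=A, to=C, msg='start')): A:[] B:[] C:[resp,start]
After 10 (send(from=C, to=B, msg='bye')): A:[] B:[bye] C:[resp,start]
After 11 (send(from=C, to=B, msg='tick')): A:[] B:[bye,tick] C:[resp,start]
After 12 (process(A)): A:[] B:[bye,tick] C:[resp,start]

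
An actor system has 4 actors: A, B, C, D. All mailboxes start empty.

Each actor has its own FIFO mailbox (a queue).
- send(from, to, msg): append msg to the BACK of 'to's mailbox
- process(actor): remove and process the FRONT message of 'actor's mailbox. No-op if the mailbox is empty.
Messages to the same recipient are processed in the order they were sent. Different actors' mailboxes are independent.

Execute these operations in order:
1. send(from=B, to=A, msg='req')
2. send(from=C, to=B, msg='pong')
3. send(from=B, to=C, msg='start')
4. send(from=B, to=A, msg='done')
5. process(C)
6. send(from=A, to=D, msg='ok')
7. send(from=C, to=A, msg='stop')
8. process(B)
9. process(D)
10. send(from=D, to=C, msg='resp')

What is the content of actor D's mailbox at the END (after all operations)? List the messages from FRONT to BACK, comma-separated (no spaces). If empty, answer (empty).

Answer: (empty)

Derivation:
After 1 (send(from=B, to=A, msg='req')): A:[req] B:[] C:[] D:[]
After 2 (send(from=C, to=B, msg='pong')): A:[req] B:[pong] C:[] D:[]
After 3 (send(from=B, to=C, msg='start')): A:[req] B:[pong] C:[start] D:[]
After 4 (send(from=B, to=A, msg='done')): A:[req,done] B:[pong] C:[start] D:[]
After 5 (process(C)): A:[req,done] B:[pong] C:[] D:[]
After 6 (send(from=A, to=D, msg='ok')): A:[req,done] B:[pong] C:[] D:[ok]
After 7 (send(from=C, to=A, msg='stop')): A:[req,done,stop] B:[pong] C:[] D:[ok]
After 8 (process(B)): A:[req,done,stop] B:[] C:[] D:[ok]
After 9 (process(D)): A:[req,done,stop] B:[] C:[] D:[]
After 10 (send(from=D, to=C, msg='resp')): A:[req,done,stop] B:[] C:[resp] D:[]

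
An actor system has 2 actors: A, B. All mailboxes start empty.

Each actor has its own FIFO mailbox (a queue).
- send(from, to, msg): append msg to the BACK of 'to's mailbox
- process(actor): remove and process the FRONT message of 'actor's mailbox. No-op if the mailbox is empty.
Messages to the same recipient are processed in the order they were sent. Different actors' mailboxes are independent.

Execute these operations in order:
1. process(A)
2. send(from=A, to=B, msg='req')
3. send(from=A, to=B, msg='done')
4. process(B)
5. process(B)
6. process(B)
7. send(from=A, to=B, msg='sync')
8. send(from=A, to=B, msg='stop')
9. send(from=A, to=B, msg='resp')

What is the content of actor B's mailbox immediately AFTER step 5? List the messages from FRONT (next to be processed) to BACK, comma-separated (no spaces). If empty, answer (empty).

After 1 (process(A)): A:[] B:[]
After 2 (send(from=A, to=B, msg='req')): A:[] B:[req]
After 3 (send(from=A, to=B, msg='done')): A:[] B:[req,done]
After 4 (process(B)): A:[] B:[done]
After 5 (process(B)): A:[] B:[]

(empty)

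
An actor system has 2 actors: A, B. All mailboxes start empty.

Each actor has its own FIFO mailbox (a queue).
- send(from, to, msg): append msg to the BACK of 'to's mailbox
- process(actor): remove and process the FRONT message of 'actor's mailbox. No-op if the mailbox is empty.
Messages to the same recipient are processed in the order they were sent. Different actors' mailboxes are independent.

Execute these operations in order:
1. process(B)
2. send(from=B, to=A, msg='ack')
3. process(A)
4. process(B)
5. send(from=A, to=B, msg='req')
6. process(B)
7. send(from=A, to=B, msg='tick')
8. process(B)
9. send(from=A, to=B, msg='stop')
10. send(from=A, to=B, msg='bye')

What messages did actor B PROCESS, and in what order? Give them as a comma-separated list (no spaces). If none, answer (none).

Answer: req,tick

Derivation:
After 1 (process(B)): A:[] B:[]
After 2 (send(from=B, to=A, msg='ack')): A:[ack] B:[]
After 3 (process(A)): A:[] B:[]
After 4 (process(B)): A:[] B:[]
After 5 (send(from=A, to=B, msg='req')): A:[] B:[req]
After 6 (process(B)): A:[] B:[]
After 7 (send(from=A, to=B, msg='tick')): A:[] B:[tick]
After 8 (process(B)): A:[] B:[]
After 9 (send(from=A, to=B, msg='stop')): A:[] B:[stop]
After 10 (send(from=A, to=B, msg='bye')): A:[] B:[stop,bye]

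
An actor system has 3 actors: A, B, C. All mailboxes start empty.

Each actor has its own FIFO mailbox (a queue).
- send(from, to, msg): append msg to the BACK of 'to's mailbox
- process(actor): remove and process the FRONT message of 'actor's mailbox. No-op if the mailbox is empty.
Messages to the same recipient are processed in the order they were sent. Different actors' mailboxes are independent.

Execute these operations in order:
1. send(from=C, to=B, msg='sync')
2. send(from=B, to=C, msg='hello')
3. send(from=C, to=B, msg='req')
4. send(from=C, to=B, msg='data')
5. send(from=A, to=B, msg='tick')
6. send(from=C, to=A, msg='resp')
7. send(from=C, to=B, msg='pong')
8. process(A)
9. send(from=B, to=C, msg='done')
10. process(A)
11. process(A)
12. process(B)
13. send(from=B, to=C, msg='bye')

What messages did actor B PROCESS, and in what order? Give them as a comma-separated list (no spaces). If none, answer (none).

After 1 (send(from=C, to=B, msg='sync')): A:[] B:[sync] C:[]
After 2 (send(from=B, to=C, msg='hello')): A:[] B:[sync] C:[hello]
After 3 (send(from=C, to=B, msg='req')): A:[] B:[sync,req] C:[hello]
After 4 (send(from=C, to=B, msg='data')): A:[] B:[sync,req,data] C:[hello]
After 5 (send(from=A, to=B, msg='tick')): A:[] B:[sync,req,data,tick] C:[hello]
After 6 (send(from=C, to=A, msg='resp')): A:[resp] B:[sync,req,data,tick] C:[hello]
After 7 (send(from=C, to=B, msg='pong')): A:[resp] B:[sync,req,data,tick,pong] C:[hello]
After 8 (process(A)): A:[] B:[sync,req,data,tick,pong] C:[hello]
After 9 (send(from=B, to=C, msg='done')): A:[] B:[sync,req,data,tick,pong] C:[hello,done]
After 10 (process(A)): A:[] B:[sync,req,data,tick,pong] C:[hello,done]
After 11 (process(A)): A:[] B:[sync,req,data,tick,pong] C:[hello,done]
After 12 (process(B)): A:[] B:[req,data,tick,pong] C:[hello,done]
After 13 (send(from=B, to=C, msg='bye')): A:[] B:[req,data,tick,pong] C:[hello,done,bye]

Answer: sync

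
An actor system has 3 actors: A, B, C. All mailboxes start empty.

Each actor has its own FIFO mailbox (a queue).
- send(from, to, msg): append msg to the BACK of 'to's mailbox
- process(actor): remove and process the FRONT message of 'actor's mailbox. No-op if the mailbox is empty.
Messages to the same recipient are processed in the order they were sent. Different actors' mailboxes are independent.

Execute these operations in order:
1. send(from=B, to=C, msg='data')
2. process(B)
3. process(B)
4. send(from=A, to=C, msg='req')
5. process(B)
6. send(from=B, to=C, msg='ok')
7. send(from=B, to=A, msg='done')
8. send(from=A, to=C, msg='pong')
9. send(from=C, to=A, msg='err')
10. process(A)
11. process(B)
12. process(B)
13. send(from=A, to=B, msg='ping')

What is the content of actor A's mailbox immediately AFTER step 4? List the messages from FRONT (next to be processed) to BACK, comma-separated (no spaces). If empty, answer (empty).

After 1 (send(from=B, to=C, msg='data')): A:[] B:[] C:[data]
After 2 (process(B)): A:[] B:[] C:[data]
After 3 (process(B)): A:[] B:[] C:[data]
After 4 (send(from=A, to=C, msg='req')): A:[] B:[] C:[data,req]

(empty)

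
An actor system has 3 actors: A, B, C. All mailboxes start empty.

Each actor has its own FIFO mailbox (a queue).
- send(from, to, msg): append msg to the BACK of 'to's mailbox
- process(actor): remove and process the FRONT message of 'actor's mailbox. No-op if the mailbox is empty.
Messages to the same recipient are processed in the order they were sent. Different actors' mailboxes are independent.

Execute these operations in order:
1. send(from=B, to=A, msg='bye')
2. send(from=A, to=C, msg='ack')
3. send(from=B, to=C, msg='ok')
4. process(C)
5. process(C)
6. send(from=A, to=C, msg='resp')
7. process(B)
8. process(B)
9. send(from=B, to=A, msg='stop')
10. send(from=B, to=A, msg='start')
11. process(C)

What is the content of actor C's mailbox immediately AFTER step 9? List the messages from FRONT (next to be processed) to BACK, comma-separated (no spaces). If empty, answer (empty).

After 1 (send(from=B, to=A, msg='bye')): A:[bye] B:[] C:[]
After 2 (send(from=A, to=C, msg='ack')): A:[bye] B:[] C:[ack]
After 3 (send(from=B, to=C, msg='ok')): A:[bye] B:[] C:[ack,ok]
After 4 (process(C)): A:[bye] B:[] C:[ok]
After 5 (process(C)): A:[bye] B:[] C:[]
After 6 (send(from=A, to=C, msg='resp')): A:[bye] B:[] C:[resp]
After 7 (process(B)): A:[bye] B:[] C:[resp]
After 8 (process(B)): A:[bye] B:[] C:[resp]
After 9 (send(from=B, to=A, msg='stop')): A:[bye,stop] B:[] C:[resp]

resp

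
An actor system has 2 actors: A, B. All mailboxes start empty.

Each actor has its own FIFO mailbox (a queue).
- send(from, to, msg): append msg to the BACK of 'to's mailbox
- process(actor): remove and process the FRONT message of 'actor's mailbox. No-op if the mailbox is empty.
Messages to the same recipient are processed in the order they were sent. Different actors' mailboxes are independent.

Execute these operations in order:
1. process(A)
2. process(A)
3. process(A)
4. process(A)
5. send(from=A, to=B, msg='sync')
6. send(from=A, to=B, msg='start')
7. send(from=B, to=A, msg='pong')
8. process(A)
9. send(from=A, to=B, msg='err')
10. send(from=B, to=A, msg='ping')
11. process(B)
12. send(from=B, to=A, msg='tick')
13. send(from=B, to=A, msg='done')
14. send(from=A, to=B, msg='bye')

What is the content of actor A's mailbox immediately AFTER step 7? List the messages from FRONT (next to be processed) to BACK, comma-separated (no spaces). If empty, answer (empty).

After 1 (process(A)): A:[] B:[]
After 2 (process(A)): A:[] B:[]
After 3 (process(A)): A:[] B:[]
After 4 (process(A)): A:[] B:[]
After 5 (send(from=A, to=B, msg='sync')): A:[] B:[sync]
After 6 (send(from=A, to=B, msg='start')): A:[] B:[sync,start]
After 7 (send(from=B, to=A, msg='pong')): A:[pong] B:[sync,start]

pong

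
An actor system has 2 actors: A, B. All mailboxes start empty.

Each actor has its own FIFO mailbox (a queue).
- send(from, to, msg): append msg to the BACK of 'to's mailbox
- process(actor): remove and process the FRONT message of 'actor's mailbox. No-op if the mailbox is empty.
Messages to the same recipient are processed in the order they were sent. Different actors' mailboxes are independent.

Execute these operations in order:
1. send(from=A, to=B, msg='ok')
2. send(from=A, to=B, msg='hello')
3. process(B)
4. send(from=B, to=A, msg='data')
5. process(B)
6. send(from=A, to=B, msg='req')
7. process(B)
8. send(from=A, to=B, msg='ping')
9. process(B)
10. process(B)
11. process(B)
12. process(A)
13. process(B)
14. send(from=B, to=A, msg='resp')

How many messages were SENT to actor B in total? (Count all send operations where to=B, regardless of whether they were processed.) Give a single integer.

Answer: 4

Derivation:
After 1 (send(from=A, to=B, msg='ok')): A:[] B:[ok]
After 2 (send(from=A, to=B, msg='hello')): A:[] B:[ok,hello]
After 3 (process(B)): A:[] B:[hello]
After 4 (send(from=B, to=A, msg='data')): A:[data] B:[hello]
After 5 (process(B)): A:[data] B:[]
After 6 (send(from=A, to=B, msg='req')): A:[data] B:[req]
After 7 (process(B)): A:[data] B:[]
After 8 (send(from=A, to=B, msg='ping')): A:[data] B:[ping]
After 9 (process(B)): A:[data] B:[]
After 10 (process(B)): A:[data] B:[]
After 11 (process(B)): A:[data] B:[]
After 12 (process(A)): A:[] B:[]
After 13 (process(B)): A:[] B:[]
After 14 (send(from=B, to=A, msg='resp')): A:[resp] B:[]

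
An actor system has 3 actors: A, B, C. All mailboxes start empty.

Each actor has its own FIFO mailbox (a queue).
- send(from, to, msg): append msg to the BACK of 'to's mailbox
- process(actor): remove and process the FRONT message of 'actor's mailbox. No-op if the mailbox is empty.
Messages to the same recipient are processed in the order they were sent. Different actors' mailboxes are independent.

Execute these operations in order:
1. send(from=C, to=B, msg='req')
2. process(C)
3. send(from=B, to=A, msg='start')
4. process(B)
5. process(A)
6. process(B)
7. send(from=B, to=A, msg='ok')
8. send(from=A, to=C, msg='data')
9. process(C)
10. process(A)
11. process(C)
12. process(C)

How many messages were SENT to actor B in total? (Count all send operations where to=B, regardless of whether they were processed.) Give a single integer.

Answer: 1

Derivation:
After 1 (send(from=C, to=B, msg='req')): A:[] B:[req] C:[]
After 2 (process(C)): A:[] B:[req] C:[]
After 3 (send(from=B, to=A, msg='start')): A:[start] B:[req] C:[]
After 4 (process(B)): A:[start] B:[] C:[]
After 5 (process(A)): A:[] B:[] C:[]
After 6 (process(B)): A:[] B:[] C:[]
After 7 (send(from=B, to=A, msg='ok')): A:[ok] B:[] C:[]
After 8 (send(from=A, to=C, msg='data')): A:[ok] B:[] C:[data]
After 9 (process(C)): A:[ok] B:[] C:[]
After 10 (process(A)): A:[] B:[] C:[]
After 11 (process(C)): A:[] B:[] C:[]
After 12 (process(C)): A:[] B:[] C:[]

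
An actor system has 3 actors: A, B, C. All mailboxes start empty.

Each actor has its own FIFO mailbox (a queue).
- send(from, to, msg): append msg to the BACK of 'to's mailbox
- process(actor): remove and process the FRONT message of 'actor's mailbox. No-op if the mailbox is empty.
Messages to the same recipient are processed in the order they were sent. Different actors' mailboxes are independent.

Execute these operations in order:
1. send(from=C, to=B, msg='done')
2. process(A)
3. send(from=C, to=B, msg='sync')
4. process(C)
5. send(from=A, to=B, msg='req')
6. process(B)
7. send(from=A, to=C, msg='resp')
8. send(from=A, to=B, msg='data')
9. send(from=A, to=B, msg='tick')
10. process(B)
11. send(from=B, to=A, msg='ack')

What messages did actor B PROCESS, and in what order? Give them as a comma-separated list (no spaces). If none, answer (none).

After 1 (send(from=C, to=B, msg='done')): A:[] B:[done] C:[]
After 2 (process(A)): A:[] B:[done] C:[]
After 3 (send(from=C, to=B, msg='sync')): A:[] B:[done,sync] C:[]
After 4 (process(C)): A:[] B:[done,sync] C:[]
After 5 (send(from=A, to=B, msg='req')): A:[] B:[done,sync,req] C:[]
After 6 (process(B)): A:[] B:[sync,req] C:[]
After 7 (send(from=A, to=C, msg='resp')): A:[] B:[sync,req] C:[resp]
After 8 (send(from=A, to=B, msg='data')): A:[] B:[sync,req,data] C:[resp]
After 9 (send(from=A, to=B, msg='tick')): A:[] B:[sync,req,data,tick] C:[resp]
After 10 (process(B)): A:[] B:[req,data,tick] C:[resp]
After 11 (send(from=B, to=A, msg='ack')): A:[ack] B:[req,data,tick] C:[resp]

Answer: done,sync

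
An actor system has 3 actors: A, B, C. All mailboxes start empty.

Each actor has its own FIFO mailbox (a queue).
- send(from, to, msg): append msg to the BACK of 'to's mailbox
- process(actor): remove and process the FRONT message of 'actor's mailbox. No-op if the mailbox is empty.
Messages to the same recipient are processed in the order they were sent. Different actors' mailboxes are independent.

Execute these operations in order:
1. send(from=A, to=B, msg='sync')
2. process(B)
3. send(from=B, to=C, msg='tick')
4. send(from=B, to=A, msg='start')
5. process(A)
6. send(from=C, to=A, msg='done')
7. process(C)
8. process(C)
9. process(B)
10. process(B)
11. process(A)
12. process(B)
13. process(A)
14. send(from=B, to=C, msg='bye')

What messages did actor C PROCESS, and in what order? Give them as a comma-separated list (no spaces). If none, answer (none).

Answer: tick

Derivation:
After 1 (send(from=A, to=B, msg='sync')): A:[] B:[sync] C:[]
After 2 (process(B)): A:[] B:[] C:[]
After 3 (send(from=B, to=C, msg='tick')): A:[] B:[] C:[tick]
After 4 (send(from=B, to=A, msg='start')): A:[start] B:[] C:[tick]
After 5 (process(A)): A:[] B:[] C:[tick]
After 6 (send(from=C, to=A, msg='done')): A:[done] B:[] C:[tick]
After 7 (process(C)): A:[done] B:[] C:[]
After 8 (process(C)): A:[done] B:[] C:[]
After 9 (process(B)): A:[done] B:[] C:[]
After 10 (process(B)): A:[done] B:[] C:[]
After 11 (process(A)): A:[] B:[] C:[]
After 12 (process(B)): A:[] B:[] C:[]
After 13 (process(A)): A:[] B:[] C:[]
After 14 (send(from=B, to=C, msg='bye')): A:[] B:[] C:[bye]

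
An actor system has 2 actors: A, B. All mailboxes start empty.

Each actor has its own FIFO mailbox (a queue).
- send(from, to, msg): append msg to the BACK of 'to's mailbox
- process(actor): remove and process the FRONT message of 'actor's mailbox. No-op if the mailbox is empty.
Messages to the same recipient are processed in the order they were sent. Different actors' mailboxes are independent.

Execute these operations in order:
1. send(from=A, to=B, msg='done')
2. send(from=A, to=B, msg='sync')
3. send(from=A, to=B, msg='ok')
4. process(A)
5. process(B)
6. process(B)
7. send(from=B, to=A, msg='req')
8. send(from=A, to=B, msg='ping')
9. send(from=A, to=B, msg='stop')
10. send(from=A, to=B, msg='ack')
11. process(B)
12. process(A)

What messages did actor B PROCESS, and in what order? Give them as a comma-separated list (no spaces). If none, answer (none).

Answer: done,sync,ok

Derivation:
After 1 (send(from=A, to=B, msg='done')): A:[] B:[done]
After 2 (send(from=A, to=B, msg='sync')): A:[] B:[done,sync]
After 3 (send(from=A, to=B, msg='ok')): A:[] B:[done,sync,ok]
After 4 (process(A)): A:[] B:[done,sync,ok]
After 5 (process(B)): A:[] B:[sync,ok]
After 6 (process(B)): A:[] B:[ok]
After 7 (send(from=B, to=A, msg='req')): A:[req] B:[ok]
After 8 (send(from=A, to=B, msg='ping')): A:[req] B:[ok,ping]
After 9 (send(from=A, to=B, msg='stop')): A:[req] B:[ok,ping,stop]
After 10 (send(from=A, to=B, msg='ack')): A:[req] B:[ok,ping,stop,ack]
After 11 (process(B)): A:[req] B:[ping,stop,ack]
After 12 (process(A)): A:[] B:[ping,stop,ack]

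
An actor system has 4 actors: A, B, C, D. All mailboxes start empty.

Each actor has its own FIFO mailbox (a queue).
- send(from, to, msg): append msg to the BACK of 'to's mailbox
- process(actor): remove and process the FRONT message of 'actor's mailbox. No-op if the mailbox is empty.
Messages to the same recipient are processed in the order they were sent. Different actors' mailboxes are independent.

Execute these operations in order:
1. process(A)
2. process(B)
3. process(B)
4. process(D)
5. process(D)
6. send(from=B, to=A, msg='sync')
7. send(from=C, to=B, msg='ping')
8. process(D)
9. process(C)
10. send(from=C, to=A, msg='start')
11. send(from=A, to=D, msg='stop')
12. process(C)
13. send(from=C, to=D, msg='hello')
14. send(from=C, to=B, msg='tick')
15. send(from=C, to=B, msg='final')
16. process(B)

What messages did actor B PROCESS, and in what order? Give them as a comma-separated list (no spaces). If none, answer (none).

Answer: ping

Derivation:
After 1 (process(A)): A:[] B:[] C:[] D:[]
After 2 (process(B)): A:[] B:[] C:[] D:[]
After 3 (process(B)): A:[] B:[] C:[] D:[]
After 4 (process(D)): A:[] B:[] C:[] D:[]
After 5 (process(D)): A:[] B:[] C:[] D:[]
After 6 (send(from=B, to=A, msg='sync')): A:[sync] B:[] C:[] D:[]
After 7 (send(from=C, to=B, msg='ping')): A:[sync] B:[ping] C:[] D:[]
After 8 (process(D)): A:[sync] B:[ping] C:[] D:[]
After 9 (process(C)): A:[sync] B:[ping] C:[] D:[]
After 10 (send(from=C, to=A, msg='start')): A:[sync,start] B:[ping] C:[] D:[]
After 11 (send(from=A, to=D, msg='stop')): A:[sync,start] B:[ping] C:[] D:[stop]
After 12 (process(C)): A:[sync,start] B:[ping] C:[] D:[stop]
After 13 (send(from=C, to=D, msg='hello')): A:[sync,start] B:[ping] C:[] D:[stop,hello]
After 14 (send(from=C, to=B, msg='tick')): A:[sync,start] B:[ping,tick] C:[] D:[stop,hello]
After 15 (send(from=C, to=B, msg='final')): A:[sync,start] B:[ping,tick,final] C:[] D:[stop,hello]
After 16 (process(B)): A:[sync,start] B:[tick,final] C:[] D:[stop,hello]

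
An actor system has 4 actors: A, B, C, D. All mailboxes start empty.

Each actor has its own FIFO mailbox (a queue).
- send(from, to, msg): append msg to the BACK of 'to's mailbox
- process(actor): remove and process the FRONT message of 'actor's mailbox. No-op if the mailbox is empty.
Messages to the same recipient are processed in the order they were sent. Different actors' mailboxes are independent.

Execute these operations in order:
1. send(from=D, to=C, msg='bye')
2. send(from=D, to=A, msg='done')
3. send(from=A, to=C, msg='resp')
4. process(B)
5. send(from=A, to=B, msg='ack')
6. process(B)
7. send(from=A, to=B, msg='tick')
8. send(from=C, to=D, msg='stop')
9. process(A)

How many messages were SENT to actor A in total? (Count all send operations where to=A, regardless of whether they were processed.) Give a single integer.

Answer: 1

Derivation:
After 1 (send(from=D, to=C, msg='bye')): A:[] B:[] C:[bye] D:[]
After 2 (send(from=D, to=A, msg='done')): A:[done] B:[] C:[bye] D:[]
After 3 (send(from=A, to=C, msg='resp')): A:[done] B:[] C:[bye,resp] D:[]
After 4 (process(B)): A:[done] B:[] C:[bye,resp] D:[]
After 5 (send(from=A, to=B, msg='ack')): A:[done] B:[ack] C:[bye,resp] D:[]
After 6 (process(B)): A:[done] B:[] C:[bye,resp] D:[]
After 7 (send(from=A, to=B, msg='tick')): A:[done] B:[tick] C:[bye,resp] D:[]
After 8 (send(from=C, to=D, msg='stop')): A:[done] B:[tick] C:[bye,resp] D:[stop]
After 9 (process(A)): A:[] B:[tick] C:[bye,resp] D:[stop]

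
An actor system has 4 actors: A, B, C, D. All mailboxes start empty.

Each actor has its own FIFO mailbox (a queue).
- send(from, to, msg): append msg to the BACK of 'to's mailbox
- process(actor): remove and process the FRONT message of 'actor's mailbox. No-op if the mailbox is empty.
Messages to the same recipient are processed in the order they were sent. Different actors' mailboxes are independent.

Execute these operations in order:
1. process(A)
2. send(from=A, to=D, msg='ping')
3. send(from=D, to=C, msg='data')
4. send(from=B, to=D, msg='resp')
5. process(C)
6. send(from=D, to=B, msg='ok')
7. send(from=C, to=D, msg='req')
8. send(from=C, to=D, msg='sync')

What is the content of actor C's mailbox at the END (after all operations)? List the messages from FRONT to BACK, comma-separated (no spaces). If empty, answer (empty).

Answer: (empty)

Derivation:
After 1 (process(A)): A:[] B:[] C:[] D:[]
After 2 (send(from=A, to=D, msg='ping')): A:[] B:[] C:[] D:[ping]
After 3 (send(from=D, to=C, msg='data')): A:[] B:[] C:[data] D:[ping]
After 4 (send(from=B, to=D, msg='resp')): A:[] B:[] C:[data] D:[ping,resp]
After 5 (process(C)): A:[] B:[] C:[] D:[ping,resp]
After 6 (send(from=D, to=B, msg='ok')): A:[] B:[ok] C:[] D:[ping,resp]
After 7 (send(from=C, to=D, msg='req')): A:[] B:[ok] C:[] D:[ping,resp,req]
After 8 (send(from=C, to=D, msg='sync')): A:[] B:[ok] C:[] D:[ping,resp,req,sync]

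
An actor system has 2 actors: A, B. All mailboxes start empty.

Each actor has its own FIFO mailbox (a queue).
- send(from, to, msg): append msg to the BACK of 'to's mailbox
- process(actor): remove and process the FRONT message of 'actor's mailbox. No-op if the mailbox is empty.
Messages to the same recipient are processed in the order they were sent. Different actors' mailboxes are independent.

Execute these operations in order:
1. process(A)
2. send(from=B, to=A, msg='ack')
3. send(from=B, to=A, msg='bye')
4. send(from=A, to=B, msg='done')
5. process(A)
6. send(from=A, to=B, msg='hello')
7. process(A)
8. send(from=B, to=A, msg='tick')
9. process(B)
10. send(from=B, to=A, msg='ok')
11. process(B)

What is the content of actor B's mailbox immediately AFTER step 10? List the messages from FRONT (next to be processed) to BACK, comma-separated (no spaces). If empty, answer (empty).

After 1 (process(A)): A:[] B:[]
After 2 (send(from=B, to=A, msg='ack')): A:[ack] B:[]
After 3 (send(from=B, to=A, msg='bye')): A:[ack,bye] B:[]
After 4 (send(from=A, to=B, msg='done')): A:[ack,bye] B:[done]
After 5 (process(A)): A:[bye] B:[done]
After 6 (send(from=A, to=B, msg='hello')): A:[bye] B:[done,hello]
After 7 (process(A)): A:[] B:[done,hello]
After 8 (send(from=B, to=A, msg='tick')): A:[tick] B:[done,hello]
After 9 (process(B)): A:[tick] B:[hello]
After 10 (send(from=B, to=A, msg='ok')): A:[tick,ok] B:[hello]

hello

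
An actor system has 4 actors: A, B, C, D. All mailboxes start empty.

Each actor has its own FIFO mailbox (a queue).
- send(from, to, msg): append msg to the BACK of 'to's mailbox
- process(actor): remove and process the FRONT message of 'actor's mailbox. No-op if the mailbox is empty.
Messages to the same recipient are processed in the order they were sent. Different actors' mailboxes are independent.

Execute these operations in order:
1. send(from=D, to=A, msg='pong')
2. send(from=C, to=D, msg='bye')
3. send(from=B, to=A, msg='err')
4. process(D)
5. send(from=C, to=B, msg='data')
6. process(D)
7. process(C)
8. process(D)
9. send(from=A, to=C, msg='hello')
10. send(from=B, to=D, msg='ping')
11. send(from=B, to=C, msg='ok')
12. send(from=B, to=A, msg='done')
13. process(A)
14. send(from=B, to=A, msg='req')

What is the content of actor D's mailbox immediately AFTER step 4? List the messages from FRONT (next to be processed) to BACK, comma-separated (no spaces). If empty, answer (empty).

After 1 (send(from=D, to=A, msg='pong')): A:[pong] B:[] C:[] D:[]
After 2 (send(from=C, to=D, msg='bye')): A:[pong] B:[] C:[] D:[bye]
After 3 (send(from=B, to=A, msg='err')): A:[pong,err] B:[] C:[] D:[bye]
After 4 (process(D)): A:[pong,err] B:[] C:[] D:[]

(empty)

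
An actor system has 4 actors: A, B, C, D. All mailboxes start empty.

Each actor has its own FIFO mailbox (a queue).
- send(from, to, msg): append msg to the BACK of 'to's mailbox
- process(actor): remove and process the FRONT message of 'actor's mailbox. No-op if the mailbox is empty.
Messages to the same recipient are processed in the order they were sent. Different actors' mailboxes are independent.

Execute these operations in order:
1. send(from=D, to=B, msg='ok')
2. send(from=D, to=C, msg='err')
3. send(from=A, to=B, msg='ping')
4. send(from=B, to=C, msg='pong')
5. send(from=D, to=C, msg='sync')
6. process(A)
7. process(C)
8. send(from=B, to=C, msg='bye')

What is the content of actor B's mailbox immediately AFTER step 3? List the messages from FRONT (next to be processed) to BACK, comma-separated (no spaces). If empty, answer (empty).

After 1 (send(from=D, to=B, msg='ok')): A:[] B:[ok] C:[] D:[]
After 2 (send(from=D, to=C, msg='err')): A:[] B:[ok] C:[err] D:[]
After 3 (send(from=A, to=B, msg='ping')): A:[] B:[ok,ping] C:[err] D:[]

ok,ping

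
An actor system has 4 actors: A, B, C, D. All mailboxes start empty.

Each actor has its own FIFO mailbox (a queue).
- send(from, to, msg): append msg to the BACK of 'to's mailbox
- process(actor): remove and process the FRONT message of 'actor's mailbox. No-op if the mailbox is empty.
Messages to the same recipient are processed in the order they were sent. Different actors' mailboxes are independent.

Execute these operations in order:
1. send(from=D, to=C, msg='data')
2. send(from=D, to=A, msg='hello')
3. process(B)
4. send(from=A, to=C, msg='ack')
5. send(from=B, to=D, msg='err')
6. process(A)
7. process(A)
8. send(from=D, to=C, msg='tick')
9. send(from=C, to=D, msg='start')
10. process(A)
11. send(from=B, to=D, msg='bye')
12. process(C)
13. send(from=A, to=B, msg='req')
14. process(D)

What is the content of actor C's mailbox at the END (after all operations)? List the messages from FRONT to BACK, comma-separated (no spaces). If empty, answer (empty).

Answer: ack,tick

Derivation:
After 1 (send(from=D, to=C, msg='data')): A:[] B:[] C:[data] D:[]
After 2 (send(from=D, to=A, msg='hello')): A:[hello] B:[] C:[data] D:[]
After 3 (process(B)): A:[hello] B:[] C:[data] D:[]
After 4 (send(from=A, to=C, msg='ack')): A:[hello] B:[] C:[data,ack] D:[]
After 5 (send(from=B, to=D, msg='err')): A:[hello] B:[] C:[data,ack] D:[err]
After 6 (process(A)): A:[] B:[] C:[data,ack] D:[err]
After 7 (process(A)): A:[] B:[] C:[data,ack] D:[err]
After 8 (send(from=D, to=C, msg='tick')): A:[] B:[] C:[data,ack,tick] D:[err]
After 9 (send(from=C, to=D, msg='start')): A:[] B:[] C:[data,ack,tick] D:[err,start]
After 10 (process(A)): A:[] B:[] C:[data,ack,tick] D:[err,start]
After 11 (send(from=B, to=D, msg='bye')): A:[] B:[] C:[data,ack,tick] D:[err,start,bye]
After 12 (process(C)): A:[] B:[] C:[ack,tick] D:[err,start,bye]
After 13 (send(from=A, to=B, msg='req')): A:[] B:[req] C:[ack,tick] D:[err,start,bye]
After 14 (process(D)): A:[] B:[req] C:[ack,tick] D:[start,bye]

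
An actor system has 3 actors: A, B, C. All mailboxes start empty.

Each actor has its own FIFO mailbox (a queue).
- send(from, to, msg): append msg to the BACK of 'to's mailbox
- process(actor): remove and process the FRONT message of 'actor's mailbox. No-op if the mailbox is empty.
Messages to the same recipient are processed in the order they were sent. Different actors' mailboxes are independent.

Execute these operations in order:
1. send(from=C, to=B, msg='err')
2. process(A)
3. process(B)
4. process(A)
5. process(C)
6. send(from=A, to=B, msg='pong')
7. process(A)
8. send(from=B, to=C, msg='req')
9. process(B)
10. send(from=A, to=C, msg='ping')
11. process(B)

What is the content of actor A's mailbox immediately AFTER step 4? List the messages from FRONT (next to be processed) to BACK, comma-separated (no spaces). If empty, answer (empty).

After 1 (send(from=C, to=B, msg='err')): A:[] B:[err] C:[]
After 2 (process(A)): A:[] B:[err] C:[]
After 3 (process(B)): A:[] B:[] C:[]
After 4 (process(A)): A:[] B:[] C:[]

(empty)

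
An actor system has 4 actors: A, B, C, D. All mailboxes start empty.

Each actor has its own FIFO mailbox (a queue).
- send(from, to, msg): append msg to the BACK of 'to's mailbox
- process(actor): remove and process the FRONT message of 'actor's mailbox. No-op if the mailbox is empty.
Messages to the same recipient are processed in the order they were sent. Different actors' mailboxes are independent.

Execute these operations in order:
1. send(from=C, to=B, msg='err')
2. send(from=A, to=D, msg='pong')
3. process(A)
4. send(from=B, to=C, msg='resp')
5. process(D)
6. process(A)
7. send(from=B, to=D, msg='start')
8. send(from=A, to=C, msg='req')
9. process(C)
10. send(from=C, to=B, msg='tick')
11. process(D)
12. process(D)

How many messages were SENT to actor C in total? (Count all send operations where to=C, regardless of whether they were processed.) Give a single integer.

Answer: 2

Derivation:
After 1 (send(from=C, to=B, msg='err')): A:[] B:[err] C:[] D:[]
After 2 (send(from=A, to=D, msg='pong')): A:[] B:[err] C:[] D:[pong]
After 3 (process(A)): A:[] B:[err] C:[] D:[pong]
After 4 (send(from=B, to=C, msg='resp')): A:[] B:[err] C:[resp] D:[pong]
After 5 (process(D)): A:[] B:[err] C:[resp] D:[]
After 6 (process(A)): A:[] B:[err] C:[resp] D:[]
After 7 (send(from=B, to=D, msg='start')): A:[] B:[err] C:[resp] D:[start]
After 8 (send(from=A, to=C, msg='req')): A:[] B:[err] C:[resp,req] D:[start]
After 9 (process(C)): A:[] B:[err] C:[req] D:[start]
After 10 (send(from=C, to=B, msg='tick')): A:[] B:[err,tick] C:[req] D:[start]
After 11 (process(D)): A:[] B:[err,tick] C:[req] D:[]
After 12 (process(D)): A:[] B:[err,tick] C:[req] D:[]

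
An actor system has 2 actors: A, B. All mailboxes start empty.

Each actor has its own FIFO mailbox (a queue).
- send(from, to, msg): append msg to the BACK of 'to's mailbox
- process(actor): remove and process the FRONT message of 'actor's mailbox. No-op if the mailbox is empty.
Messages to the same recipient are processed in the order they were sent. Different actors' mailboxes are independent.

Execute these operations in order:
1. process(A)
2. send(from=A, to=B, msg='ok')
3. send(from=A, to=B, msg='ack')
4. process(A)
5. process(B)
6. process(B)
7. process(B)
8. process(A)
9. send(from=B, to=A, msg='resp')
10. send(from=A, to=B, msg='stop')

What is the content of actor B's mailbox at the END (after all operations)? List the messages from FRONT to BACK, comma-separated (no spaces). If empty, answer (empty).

Answer: stop

Derivation:
After 1 (process(A)): A:[] B:[]
After 2 (send(from=A, to=B, msg='ok')): A:[] B:[ok]
After 3 (send(from=A, to=B, msg='ack')): A:[] B:[ok,ack]
After 4 (process(A)): A:[] B:[ok,ack]
After 5 (process(B)): A:[] B:[ack]
After 6 (process(B)): A:[] B:[]
After 7 (process(B)): A:[] B:[]
After 8 (process(A)): A:[] B:[]
After 9 (send(from=B, to=A, msg='resp')): A:[resp] B:[]
After 10 (send(from=A, to=B, msg='stop')): A:[resp] B:[stop]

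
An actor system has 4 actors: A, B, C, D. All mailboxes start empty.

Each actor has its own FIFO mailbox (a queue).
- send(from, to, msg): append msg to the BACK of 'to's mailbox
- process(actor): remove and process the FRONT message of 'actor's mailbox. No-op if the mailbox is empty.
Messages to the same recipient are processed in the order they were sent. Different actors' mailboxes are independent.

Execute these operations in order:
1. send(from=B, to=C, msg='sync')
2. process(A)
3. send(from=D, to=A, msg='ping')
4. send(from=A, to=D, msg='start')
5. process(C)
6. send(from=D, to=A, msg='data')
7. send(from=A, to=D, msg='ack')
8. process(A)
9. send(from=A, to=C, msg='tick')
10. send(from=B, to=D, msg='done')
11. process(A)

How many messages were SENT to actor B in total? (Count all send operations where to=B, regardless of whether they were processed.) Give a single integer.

After 1 (send(from=B, to=C, msg='sync')): A:[] B:[] C:[sync] D:[]
After 2 (process(A)): A:[] B:[] C:[sync] D:[]
After 3 (send(from=D, to=A, msg='ping')): A:[ping] B:[] C:[sync] D:[]
After 4 (send(from=A, to=D, msg='start')): A:[ping] B:[] C:[sync] D:[start]
After 5 (process(C)): A:[ping] B:[] C:[] D:[start]
After 6 (send(from=D, to=A, msg='data')): A:[ping,data] B:[] C:[] D:[start]
After 7 (send(from=A, to=D, msg='ack')): A:[ping,data] B:[] C:[] D:[start,ack]
After 8 (process(A)): A:[data] B:[] C:[] D:[start,ack]
After 9 (send(from=A, to=C, msg='tick')): A:[data] B:[] C:[tick] D:[start,ack]
After 10 (send(from=B, to=D, msg='done')): A:[data] B:[] C:[tick] D:[start,ack,done]
After 11 (process(A)): A:[] B:[] C:[tick] D:[start,ack,done]

Answer: 0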